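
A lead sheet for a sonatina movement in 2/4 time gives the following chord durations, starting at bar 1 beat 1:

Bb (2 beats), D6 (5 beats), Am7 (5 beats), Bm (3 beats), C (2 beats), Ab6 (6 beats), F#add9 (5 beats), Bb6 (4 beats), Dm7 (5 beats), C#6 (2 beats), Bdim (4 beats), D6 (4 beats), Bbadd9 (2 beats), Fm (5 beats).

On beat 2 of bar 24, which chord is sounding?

Beat 2 of bar 24 is beat (24−1)×2 + 2 = 48 overall.
Running totals: Bb ends at 2, D6 ends at 7, Am7 ends at 12, Bm ends at 15, C ends at 17, Ab6 ends at 23, F#add9 ends at 28, Bb6 ends at 32, Dm7 ends at 37, C#6 ends at 39, Bdim ends at 43, D6 ends at 47, Bbadd9 ends at 49.
Beat 48 falls within Bbadd9.

Bbadd9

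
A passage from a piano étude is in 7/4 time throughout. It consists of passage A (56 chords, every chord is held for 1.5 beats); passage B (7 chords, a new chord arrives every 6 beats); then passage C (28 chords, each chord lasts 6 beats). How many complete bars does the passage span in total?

A: 56 × 1.5 = 84 beats = 12 bars.
B: 7 × 6 = 42 beats = 6 bars.
C: 28 × 6 = 168 beats = 24 bars.
Total: 12 + 6 + 24 = 42 bars.

42 bars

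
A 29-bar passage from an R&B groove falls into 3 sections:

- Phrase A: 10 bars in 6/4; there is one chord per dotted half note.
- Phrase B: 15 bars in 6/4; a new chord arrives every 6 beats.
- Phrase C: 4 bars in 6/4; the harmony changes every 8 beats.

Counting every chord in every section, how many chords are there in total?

38 chords

A: 10 bars × 6 beats = 60 beats; 3 beats/chord → 20 chords.
B: 15 bars × 6 beats = 90 beats; 6 beats/chord → 15 chords.
C: 4 bars × 6 beats = 24 beats; 8 beats/chord → 3 chords.
Total: 20 + 15 + 3 = 38.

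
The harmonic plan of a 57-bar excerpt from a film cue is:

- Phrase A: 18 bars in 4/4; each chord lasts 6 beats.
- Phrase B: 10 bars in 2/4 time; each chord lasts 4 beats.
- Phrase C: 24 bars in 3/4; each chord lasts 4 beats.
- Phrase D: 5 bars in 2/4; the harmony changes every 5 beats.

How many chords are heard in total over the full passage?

37 chords

A: 18·4 = 72 beats, 72/6 = 12 chords.
B: 10·2 = 20 beats, 20/4 = 5 chords.
C: 24·3 = 72 beats, 72/4 = 18 chords.
D: 5·2 = 10 beats, 10/5 = 2 chords.
Total: 12 + 5 + 18 + 2 = 37.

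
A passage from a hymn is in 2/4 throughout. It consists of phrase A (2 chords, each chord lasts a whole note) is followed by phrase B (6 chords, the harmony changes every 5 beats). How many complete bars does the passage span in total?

19 bars

A: 2 × 4 = 8 beats = 4 bars.
B: 6 × 5 = 30 beats = 15 bars.
Total: 4 + 15 = 19 bars.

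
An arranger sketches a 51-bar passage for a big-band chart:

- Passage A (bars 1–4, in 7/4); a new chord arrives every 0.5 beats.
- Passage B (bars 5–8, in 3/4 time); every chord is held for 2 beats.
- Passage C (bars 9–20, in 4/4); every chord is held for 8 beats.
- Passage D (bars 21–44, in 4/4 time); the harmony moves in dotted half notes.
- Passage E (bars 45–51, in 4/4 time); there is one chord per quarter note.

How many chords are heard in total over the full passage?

128 chords

A has 28 beats and chords last 0.5 each, so 56 chords.
B has 12 beats and chords last 2 each, so 6 chords.
C has 48 beats and chords last 8 each, so 6 chords.
D has 96 beats and chords last 3 each, so 32 chords.
E has 28 beats and chords last 1 each, so 28 chords.
Total: 56 + 6 + 6 + 32 + 28 = 128.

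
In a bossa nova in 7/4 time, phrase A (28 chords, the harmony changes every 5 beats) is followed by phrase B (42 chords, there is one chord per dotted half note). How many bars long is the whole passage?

A: 28 × 5 = 140 beats = 20 bars.
B: 42 × 3 = 126 beats = 18 bars.
Total: 20 + 18 = 38 bars.

38 bars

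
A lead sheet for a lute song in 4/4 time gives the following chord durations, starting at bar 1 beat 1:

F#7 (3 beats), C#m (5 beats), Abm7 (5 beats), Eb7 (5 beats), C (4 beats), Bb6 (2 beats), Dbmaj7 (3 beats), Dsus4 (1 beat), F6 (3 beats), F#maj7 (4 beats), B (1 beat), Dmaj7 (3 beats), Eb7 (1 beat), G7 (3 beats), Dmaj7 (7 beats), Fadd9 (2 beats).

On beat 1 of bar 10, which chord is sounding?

Beat 1 of bar 10 is beat (10−1)×4 + 1 = 37 overall.
Running totals: F#7 ends at 3, C#m ends at 8, Abm7 ends at 13, Eb7 ends at 18, C ends at 22, Bb6 ends at 24, Dbmaj7 ends at 27, Dsus4 ends at 28, F6 ends at 31, F#maj7 ends at 35, B ends at 36, Dmaj7 ends at 39.
Beat 37 falls within Dmaj7.

Dmaj7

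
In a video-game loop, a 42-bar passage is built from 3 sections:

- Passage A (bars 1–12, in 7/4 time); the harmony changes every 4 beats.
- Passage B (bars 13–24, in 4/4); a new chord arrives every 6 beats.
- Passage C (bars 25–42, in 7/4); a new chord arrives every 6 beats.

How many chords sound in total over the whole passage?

A: 12·7 = 84 beats, 84/4 = 21 chords.
B: 12·4 = 48 beats, 48/6 = 8 chords.
C: 18·7 = 126 beats, 126/6 = 21 chords.
Total: 21 + 8 + 21 = 50.

50 chords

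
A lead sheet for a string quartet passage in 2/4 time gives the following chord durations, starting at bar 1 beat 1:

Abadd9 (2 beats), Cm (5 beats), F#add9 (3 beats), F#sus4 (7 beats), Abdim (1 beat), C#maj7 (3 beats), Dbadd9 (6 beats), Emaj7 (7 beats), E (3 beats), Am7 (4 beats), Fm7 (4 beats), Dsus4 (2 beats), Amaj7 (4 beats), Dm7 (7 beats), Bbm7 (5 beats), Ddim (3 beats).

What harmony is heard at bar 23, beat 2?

Dsus4

Beat 2 of bar 23 is beat (23−1)×2 + 2 = 46 overall.
Running totals: Abadd9 ends at 2, Cm ends at 7, F#add9 ends at 10, F#sus4 ends at 17, Abdim ends at 18, C#maj7 ends at 21, Dbadd9 ends at 27, Emaj7 ends at 34, E ends at 37, Am7 ends at 41, Fm7 ends at 45, Dsus4 ends at 47.
Beat 46 falls within Dsus4.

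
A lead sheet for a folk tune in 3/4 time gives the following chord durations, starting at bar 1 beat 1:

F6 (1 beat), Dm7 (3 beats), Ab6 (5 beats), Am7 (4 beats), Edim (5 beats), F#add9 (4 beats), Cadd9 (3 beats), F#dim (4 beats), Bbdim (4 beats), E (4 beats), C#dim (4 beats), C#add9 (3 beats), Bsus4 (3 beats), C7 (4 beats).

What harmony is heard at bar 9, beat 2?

F#dim

Beat 2 of bar 9 is beat (9−1)×3 + 2 = 26 overall.
Running totals: F6 ends at 1, Dm7 ends at 4, Ab6 ends at 9, Am7 ends at 13, Edim ends at 18, F#add9 ends at 22, Cadd9 ends at 25, F#dim ends at 29.
Beat 26 falls within F#dim.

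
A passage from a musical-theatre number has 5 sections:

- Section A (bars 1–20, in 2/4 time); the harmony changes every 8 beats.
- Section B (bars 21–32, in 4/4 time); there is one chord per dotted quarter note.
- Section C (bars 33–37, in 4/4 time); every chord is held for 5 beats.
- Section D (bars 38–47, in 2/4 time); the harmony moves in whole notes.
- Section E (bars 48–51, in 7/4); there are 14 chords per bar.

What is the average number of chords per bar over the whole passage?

A: 20 bars of 2 beats is 40 beats; at 8 beats each that's 5 chords.
B: 12 bars of 4 beats is 48 beats; at 1.5 beats each that's 32 chords.
C: 5 bars of 4 beats is 20 beats; at 5 beats each that's 4 chords.
D: 10 bars of 2 beats is 20 beats; at 4 beats each that's 5 chords.
E: 4 bars of 7 beats is 28 beats; at 0.5 beats each that's 56 chords.
Overall: 102 chords over 51 bars → 102/51 = 2 chords per bar.

2 chords per bar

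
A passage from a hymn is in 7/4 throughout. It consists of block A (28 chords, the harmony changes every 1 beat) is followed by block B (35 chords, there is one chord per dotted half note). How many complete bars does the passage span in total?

19 bars

A: 28 × 1 = 28 beats = 4 bars.
B: 35 × 3 = 105 beats = 15 bars.
Total: 4 + 15 = 19 bars.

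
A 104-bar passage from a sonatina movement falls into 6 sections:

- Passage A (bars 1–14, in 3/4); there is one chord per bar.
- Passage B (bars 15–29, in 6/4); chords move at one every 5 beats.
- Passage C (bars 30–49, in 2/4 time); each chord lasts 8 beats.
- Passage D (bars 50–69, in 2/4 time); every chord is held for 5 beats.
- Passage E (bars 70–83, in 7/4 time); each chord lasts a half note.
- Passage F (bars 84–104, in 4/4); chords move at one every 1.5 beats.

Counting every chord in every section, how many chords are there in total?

150 chords

A: 14·3 = 42 beats, 42/3 = 14 chords.
B: 15·6 = 90 beats, 90/5 = 18 chords.
C: 20·2 = 40 beats, 40/8 = 5 chords.
D: 20·2 = 40 beats, 40/5 = 8 chords.
E: 14·7 = 98 beats, 98/2 = 49 chords.
F: 21·4 = 84 beats, 84/1.5 = 56 chords.
Total: 14 + 18 + 5 + 8 + 49 + 56 = 150.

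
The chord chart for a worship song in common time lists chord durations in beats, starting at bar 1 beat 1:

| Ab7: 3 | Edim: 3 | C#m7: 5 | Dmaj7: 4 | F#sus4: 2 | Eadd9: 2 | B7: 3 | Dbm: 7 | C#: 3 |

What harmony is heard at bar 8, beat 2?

C#

Beat 2 of bar 8 is beat (8−1)×4 + 2 = 30 overall.
Running totals: Ab7 ends at 3, Edim ends at 6, C#m7 ends at 11, Dmaj7 ends at 15, F#sus4 ends at 17, Eadd9 ends at 19, B7 ends at 22, Dbm ends at 29, C# ends at 32.
Beat 30 falls within C#.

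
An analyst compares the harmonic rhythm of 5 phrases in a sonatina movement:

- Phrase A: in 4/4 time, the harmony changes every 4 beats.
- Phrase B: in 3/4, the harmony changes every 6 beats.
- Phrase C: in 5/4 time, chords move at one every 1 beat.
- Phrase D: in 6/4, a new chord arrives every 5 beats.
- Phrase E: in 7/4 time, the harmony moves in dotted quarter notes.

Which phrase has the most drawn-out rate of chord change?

A: 4/4 = 1 chord/bar.
B: 3/6 = 0.5 chords/bar.
C: 5/1 = 5 chords/bar.
D: 6/5 = 1.2 chords/bar.
E: 7/1.5 = 14/3 chords/bar.
Slowest is B at 0.5 chords/bar.

Phrase B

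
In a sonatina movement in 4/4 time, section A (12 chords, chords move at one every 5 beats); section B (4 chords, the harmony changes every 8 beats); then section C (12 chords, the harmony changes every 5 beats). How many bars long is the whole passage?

38 bars

A: 12 × 5 = 60 beats = 15 bars.
B: 4 × 8 = 32 beats = 8 bars.
C: 12 × 5 = 60 beats = 15 bars.
Total: 15 + 8 + 15 = 38 bars.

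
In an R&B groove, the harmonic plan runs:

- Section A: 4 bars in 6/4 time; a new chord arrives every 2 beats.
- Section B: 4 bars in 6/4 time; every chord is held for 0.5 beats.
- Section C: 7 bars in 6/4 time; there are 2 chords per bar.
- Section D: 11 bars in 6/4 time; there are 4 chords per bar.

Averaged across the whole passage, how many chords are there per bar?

A: 4 × 6 = 24 beats ÷ 2 = 12 chords.
B: 4 × 6 = 24 beats ÷ 0.5 = 48 chords.
C: 7 × 6 = 42 beats ÷ 3 = 14 chords.
D: 11 × 6 = 66 beats ÷ 1.5 = 44 chords.
Overall: 118 chords over 26 bars → 118/26 = 59/13 chords per bar.

59/13 chords per bar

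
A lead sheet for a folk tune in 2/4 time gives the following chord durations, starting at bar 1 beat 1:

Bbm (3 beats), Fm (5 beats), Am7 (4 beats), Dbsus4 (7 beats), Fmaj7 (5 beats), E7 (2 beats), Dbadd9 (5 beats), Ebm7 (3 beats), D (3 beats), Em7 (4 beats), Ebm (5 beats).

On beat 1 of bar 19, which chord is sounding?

Beat 1 of bar 19 is beat (19−1)×2 + 1 = 37 overall.
Running totals: Bbm ends at 3, Fm ends at 8, Am7 ends at 12, Dbsus4 ends at 19, Fmaj7 ends at 24, E7 ends at 26, Dbadd9 ends at 31, Ebm7 ends at 34, D ends at 37.
Beat 37 falls within D.

D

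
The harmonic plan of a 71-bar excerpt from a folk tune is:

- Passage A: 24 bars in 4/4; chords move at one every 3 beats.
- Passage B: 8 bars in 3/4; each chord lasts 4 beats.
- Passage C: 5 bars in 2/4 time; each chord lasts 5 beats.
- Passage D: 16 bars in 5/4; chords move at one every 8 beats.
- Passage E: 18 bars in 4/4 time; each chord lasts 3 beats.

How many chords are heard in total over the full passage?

74 chords

A: 24·4 = 96 beats, 96/3 = 32 chords.
B: 8·3 = 24 beats, 24/4 = 6 chords.
C: 5·2 = 10 beats, 10/5 = 2 chords.
D: 16·5 = 80 beats, 80/8 = 10 chords.
E: 18·4 = 72 beats, 72/3 = 24 chords.
Total: 32 + 6 + 2 + 10 + 24 = 74.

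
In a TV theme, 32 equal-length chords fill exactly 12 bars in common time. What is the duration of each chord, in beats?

12 bars × 4 beats/bar = 48 beats total.
48 beats ÷ 32 chords = 1.5 beats per chord.
(That is a dotted quarter note.)

1.5 beats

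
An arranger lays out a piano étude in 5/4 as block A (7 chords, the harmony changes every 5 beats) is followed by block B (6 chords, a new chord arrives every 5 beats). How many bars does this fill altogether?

A: 7 × 5 = 35 beats = 7 bars.
B: 6 × 5 = 30 beats = 6 bars.
Total: 7 + 6 = 13 bars.

13 bars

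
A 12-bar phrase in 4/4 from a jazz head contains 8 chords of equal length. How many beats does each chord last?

6 beats

12 bars × 4 beats/bar = 48 beats total.
48 beats ÷ 8 chords = 6 beats per chord.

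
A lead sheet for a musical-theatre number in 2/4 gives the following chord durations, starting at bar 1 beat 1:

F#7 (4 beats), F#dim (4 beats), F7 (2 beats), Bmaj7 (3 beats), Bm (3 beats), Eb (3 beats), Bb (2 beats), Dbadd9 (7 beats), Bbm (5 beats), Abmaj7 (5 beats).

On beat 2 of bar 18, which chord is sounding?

Abmaj7

Beat 2 of bar 18 is beat (18−1)×2 + 2 = 36 overall.
Running totals: F#7 ends at 4, F#dim ends at 8, F7 ends at 10, Bmaj7 ends at 13, Bm ends at 16, Eb ends at 19, Bb ends at 21, Dbadd9 ends at 28, Bbm ends at 33, Abmaj7 ends at 38.
Beat 36 falls within Abmaj7.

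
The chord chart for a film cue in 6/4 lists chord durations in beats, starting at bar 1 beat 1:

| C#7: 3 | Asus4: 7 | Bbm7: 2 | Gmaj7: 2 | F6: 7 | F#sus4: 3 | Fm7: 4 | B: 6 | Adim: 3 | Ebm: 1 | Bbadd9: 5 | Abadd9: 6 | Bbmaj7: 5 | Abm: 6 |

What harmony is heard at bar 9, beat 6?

Beat 6 of bar 9 is beat (9−1)×6 + 6 = 54 overall.
Running totals: C#7 ends at 3, Asus4 ends at 10, Bbm7 ends at 12, Gmaj7 ends at 14, F6 ends at 21, F#sus4 ends at 24, Fm7 ends at 28, B ends at 34, Adim ends at 37, Ebm ends at 38, Bbadd9 ends at 43, Abadd9 ends at 49, Bbmaj7 ends at 54.
Beat 54 falls within Bbmaj7.

Bbmaj7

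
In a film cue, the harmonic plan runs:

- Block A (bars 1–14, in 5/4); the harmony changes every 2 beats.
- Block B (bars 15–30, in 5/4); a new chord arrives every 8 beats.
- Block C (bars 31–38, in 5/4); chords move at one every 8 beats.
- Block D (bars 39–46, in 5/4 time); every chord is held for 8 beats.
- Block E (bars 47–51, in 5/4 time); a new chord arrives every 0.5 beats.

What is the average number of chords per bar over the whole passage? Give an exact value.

35/17 chords per bar

A: 14 × 5 = 70 beats ÷ 2 = 35 chords.
B: 16 × 5 = 80 beats ÷ 8 = 10 chords.
C: 8 × 5 = 40 beats ÷ 8 = 5 chords.
D: 8 × 5 = 40 beats ÷ 8 = 5 chords.
E: 5 × 5 = 25 beats ÷ 0.5 = 50 chords.
Overall: 105 chords over 51 bars → 105/51 = 35/17 chords per bar.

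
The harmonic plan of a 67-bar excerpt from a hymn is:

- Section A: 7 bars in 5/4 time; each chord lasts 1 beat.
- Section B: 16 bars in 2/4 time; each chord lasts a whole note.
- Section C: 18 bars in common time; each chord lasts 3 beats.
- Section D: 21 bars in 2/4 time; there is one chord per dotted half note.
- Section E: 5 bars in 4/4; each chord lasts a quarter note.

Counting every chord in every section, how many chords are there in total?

A: 7·5 = 35 beats, 35/1 = 35 chords.
B: 16·2 = 32 beats, 32/4 = 8 chords.
C: 18·4 = 72 beats, 72/3 = 24 chords.
D: 21·2 = 42 beats, 42/3 = 14 chords.
E: 5·4 = 20 beats, 20/1 = 20 chords.
Total: 35 + 8 + 24 + 14 + 20 = 101.

101 chords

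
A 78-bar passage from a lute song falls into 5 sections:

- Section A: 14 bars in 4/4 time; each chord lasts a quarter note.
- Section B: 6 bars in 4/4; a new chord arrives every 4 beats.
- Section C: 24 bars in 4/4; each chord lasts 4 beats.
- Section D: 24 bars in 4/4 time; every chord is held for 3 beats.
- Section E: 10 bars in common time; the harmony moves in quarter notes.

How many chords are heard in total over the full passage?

158 chords

A has 56 beats and chords last 1 each, so 56 chords.
B has 24 beats and chords last 4 each, so 6 chords.
C has 96 beats and chords last 4 each, so 24 chords.
D has 96 beats and chords last 3 each, so 32 chords.
E has 40 beats and chords last 1 each, so 40 chords.
Total: 56 + 6 + 24 + 32 + 40 = 158.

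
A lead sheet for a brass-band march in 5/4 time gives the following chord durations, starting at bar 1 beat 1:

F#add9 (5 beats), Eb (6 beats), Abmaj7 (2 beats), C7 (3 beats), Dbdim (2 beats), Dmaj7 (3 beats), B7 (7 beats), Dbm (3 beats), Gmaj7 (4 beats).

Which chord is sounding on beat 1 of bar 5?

Dmaj7

Beat 1 of bar 5 is beat (5−1)×5 + 1 = 21 overall.
Running totals: F#add9 ends at 5, Eb ends at 11, Abmaj7 ends at 13, C7 ends at 16, Dbdim ends at 18, Dmaj7 ends at 21.
Beat 21 falls within Dmaj7.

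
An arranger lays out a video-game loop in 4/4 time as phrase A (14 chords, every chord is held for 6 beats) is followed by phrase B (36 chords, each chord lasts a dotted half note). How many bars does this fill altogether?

48 bars

A: 14 × 6 = 84 beats = 21 bars.
B: 36 × 3 = 108 beats = 27 bars.
Total: 21 + 27 = 48 bars.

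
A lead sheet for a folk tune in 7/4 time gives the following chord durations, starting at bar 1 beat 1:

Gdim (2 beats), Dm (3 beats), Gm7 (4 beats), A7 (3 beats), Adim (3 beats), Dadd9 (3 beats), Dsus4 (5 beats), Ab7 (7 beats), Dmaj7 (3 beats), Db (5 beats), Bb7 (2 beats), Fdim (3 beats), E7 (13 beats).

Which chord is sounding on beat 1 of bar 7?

Fdim

Beat 1 of bar 7 is beat (7−1)×7 + 1 = 43 overall.
Running totals: Gdim ends at 2, Dm ends at 5, Gm7 ends at 9, A7 ends at 12, Adim ends at 15, Dadd9 ends at 18, Dsus4 ends at 23, Ab7 ends at 30, Dmaj7 ends at 33, Db ends at 38, Bb7 ends at 40, Fdim ends at 43.
Beat 43 falls within Fdim.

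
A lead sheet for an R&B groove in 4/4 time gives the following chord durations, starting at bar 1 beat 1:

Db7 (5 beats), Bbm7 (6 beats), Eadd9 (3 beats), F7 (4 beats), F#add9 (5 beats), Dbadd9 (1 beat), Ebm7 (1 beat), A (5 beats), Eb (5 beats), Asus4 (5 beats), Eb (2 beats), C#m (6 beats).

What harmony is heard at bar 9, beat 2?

Eb

Beat 2 of bar 9 is beat (9−1)×4 + 2 = 34 overall.
Running totals: Db7 ends at 5, Bbm7 ends at 11, Eadd9 ends at 14, F7 ends at 18, F#add9 ends at 23, Dbadd9 ends at 24, Ebm7 ends at 25, A ends at 30, Eb ends at 35.
Beat 34 falls within Eb.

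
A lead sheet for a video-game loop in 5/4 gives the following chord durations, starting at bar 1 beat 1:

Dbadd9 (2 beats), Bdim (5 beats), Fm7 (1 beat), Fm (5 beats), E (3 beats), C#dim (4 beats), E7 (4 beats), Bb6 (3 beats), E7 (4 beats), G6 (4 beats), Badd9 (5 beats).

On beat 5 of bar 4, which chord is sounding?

Beat 5 of bar 4 is beat (4−1)×5 + 5 = 20 overall.
Running totals: Dbadd9 ends at 2, Bdim ends at 7, Fm7 ends at 8, Fm ends at 13, E ends at 16, C#dim ends at 20.
Beat 20 falls within C#dim.

C#dim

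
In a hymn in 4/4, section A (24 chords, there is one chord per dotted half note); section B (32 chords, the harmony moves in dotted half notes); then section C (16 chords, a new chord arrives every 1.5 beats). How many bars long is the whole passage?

48 bars

A: 24 × 3 = 72 beats = 18 bars.
B: 32 × 3 = 96 beats = 24 bars.
C: 16 × 1.5 = 24 beats = 6 bars.
Total: 18 + 24 + 6 = 48 bars.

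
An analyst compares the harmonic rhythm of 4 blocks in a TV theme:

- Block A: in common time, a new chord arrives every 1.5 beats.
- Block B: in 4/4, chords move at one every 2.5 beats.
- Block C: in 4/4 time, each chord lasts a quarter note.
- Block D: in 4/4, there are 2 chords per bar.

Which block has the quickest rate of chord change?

A: each chord is 1.5 beats in 4/4, so 8/3 per bar.
B: each chord is 2.5 beats in 4/4, so 1.6 per bar.
C: each chord is 1 beat in 4/4, so 4 per bar.
D: each chord is 2 beats in 4/4, so 2 per bar.
Fastest is C at 4 chords/bar.

Block C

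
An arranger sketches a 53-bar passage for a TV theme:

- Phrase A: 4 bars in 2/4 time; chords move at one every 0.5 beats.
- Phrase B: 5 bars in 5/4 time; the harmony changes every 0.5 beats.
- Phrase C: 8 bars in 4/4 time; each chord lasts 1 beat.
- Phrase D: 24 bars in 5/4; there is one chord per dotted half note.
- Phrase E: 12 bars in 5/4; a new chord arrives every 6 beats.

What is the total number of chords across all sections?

A has 8 beats and chords last 0.5 each, so 16 chords.
B has 25 beats and chords last 0.5 each, so 50 chords.
C has 32 beats and chords last 1 each, so 32 chords.
D has 120 beats and chords last 3 each, so 40 chords.
E has 60 beats and chords last 6 each, so 10 chords.
Total: 16 + 50 + 32 + 40 + 10 = 148.

148 chords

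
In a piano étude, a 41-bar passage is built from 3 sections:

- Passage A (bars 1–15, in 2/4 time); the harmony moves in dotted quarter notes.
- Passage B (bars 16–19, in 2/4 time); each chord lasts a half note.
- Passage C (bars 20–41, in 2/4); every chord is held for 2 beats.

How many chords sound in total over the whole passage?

A: 15·2 = 30 beats, 30/1.5 = 20 chords.
B: 4·2 = 8 beats, 8/2 = 4 chords.
C: 22·2 = 44 beats, 44/2 = 22 chords.
Total: 20 + 4 + 22 = 46.

46 chords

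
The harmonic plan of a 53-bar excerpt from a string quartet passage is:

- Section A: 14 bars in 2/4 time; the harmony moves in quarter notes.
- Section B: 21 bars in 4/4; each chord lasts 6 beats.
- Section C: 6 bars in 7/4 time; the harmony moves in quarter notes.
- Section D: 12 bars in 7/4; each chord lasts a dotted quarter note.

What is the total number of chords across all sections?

A: 14 bars × 2 beats = 28 beats; 1 beat/chord → 28 chords.
B: 21 bars × 4 beats = 84 beats; 6 beats/chord → 14 chords.
C: 6 bars × 7 beats = 42 beats; 1 beat/chord → 42 chords.
D: 12 bars × 7 beats = 84 beats; 1.5 beats/chord → 56 chords.
Total: 28 + 14 + 42 + 56 = 140.

140 chords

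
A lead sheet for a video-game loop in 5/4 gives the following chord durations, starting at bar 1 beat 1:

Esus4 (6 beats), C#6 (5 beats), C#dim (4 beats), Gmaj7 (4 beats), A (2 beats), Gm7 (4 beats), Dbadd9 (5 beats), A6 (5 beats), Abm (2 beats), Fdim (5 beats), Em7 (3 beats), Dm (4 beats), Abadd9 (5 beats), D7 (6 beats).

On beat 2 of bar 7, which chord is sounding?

Beat 2 of bar 7 is beat (7−1)×5 + 2 = 32 overall.
Running totals: Esus4 ends at 6, C#6 ends at 11, C#dim ends at 15, Gmaj7 ends at 19, A ends at 21, Gm7 ends at 25, Dbadd9 ends at 30, A6 ends at 35.
Beat 32 falls within A6.

A6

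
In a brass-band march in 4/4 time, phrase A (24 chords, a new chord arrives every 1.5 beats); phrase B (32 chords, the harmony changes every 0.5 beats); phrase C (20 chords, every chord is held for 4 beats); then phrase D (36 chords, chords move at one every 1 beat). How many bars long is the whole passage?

A: 24 × 1.5 = 36 beats = 9 bars.
B: 32 × 0.5 = 16 beats = 4 bars.
C: 20 × 4 = 80 beats = 20 bars.
D: 36 × 1 = 36 beats = 9 bars.
Total: 9 + 4 + 20 + 9 = 42 bars.

42 bars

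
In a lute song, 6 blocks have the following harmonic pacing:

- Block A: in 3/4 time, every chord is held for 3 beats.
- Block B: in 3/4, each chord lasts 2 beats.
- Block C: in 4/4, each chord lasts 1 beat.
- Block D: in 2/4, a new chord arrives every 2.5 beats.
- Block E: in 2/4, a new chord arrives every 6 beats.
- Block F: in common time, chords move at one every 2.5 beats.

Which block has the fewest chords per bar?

A: each chord is 3 beats in 3/4, so 1 per bar.
B: each chord is 2 beats in 3/4, so 1.5 per bar.
C: each chord is 1 beat in 4/4, so 4 per bar.
D: each chord is 2.5 beats in 2/4, so 0.8 per bar.
E: each chord is 6 beats in 2/4, so 1/3 per bar.
F: each chord is 2.5 beats in 4/4, so 1.6 per bar.
Slowest is E at 1/3 chords/bar.

Block E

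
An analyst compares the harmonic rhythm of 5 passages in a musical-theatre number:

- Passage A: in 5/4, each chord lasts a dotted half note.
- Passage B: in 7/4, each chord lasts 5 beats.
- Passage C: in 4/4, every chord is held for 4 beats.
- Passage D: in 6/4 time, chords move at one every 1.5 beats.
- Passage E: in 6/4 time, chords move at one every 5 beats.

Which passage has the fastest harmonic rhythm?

A: 5/3 = 5/3 chords/bar.
B: 7/5 = 1.4 chords/bar.
C: 4/4 = 1 chord/bar.
D: 6/1.5 = 4 chords/bar.
E: 6/5 = 1.2 chords/bar.
Fastest is D at 4 chords/bar.

Passage D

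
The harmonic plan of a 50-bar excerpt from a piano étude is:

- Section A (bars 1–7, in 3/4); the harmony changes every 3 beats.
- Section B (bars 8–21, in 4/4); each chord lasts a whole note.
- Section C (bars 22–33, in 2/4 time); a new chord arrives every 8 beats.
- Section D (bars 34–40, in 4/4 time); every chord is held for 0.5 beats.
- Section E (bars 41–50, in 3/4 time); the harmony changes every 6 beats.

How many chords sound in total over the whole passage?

85 chords

A has 21 beats and chords last 3 each, so 7 chords.
B has 56 beats and chords last 4 each, so 14 chords.
C has 24 beats and chords last 8 each, so 3 chords.
D has 28 beats and chords last 0.5 each, so 56 chords.
E has 30 beats and chords last 6 each, so 5 chords.
Total: 7 + 14 + 3 + 56 + 5 = 85.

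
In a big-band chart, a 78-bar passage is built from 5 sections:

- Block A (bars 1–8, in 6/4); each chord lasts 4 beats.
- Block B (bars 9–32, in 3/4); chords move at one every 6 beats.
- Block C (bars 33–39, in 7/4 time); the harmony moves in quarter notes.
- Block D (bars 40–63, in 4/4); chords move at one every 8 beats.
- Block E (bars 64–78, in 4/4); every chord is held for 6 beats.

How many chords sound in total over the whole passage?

95 chords

A: 8 bars × 6 beats = 48 beats; 4 beats/chord → 12 chords.
B: 24 bars × 3 beats = 72 beats; 6 beats/chord → 12 chords.
C: 7 bars × 7 beats = 49 beats; 1 beat/chord → 49 chords.
D: 24 bars × 4 beats = 96 beats; 8 beats/chord → 12 chords.
E: 15 bars × 4 beats = 60 beats; 6 beats/chord → 10 chords.
Total: 12 + 12 + 49 + 12 + 10 = 95.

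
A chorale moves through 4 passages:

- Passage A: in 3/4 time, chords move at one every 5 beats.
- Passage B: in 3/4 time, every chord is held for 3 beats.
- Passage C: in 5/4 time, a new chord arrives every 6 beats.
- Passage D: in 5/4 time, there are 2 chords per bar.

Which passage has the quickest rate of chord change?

A: 3/5 = 0.6 chords/bar.
B: 3/3 = 1 chord/bar.
C: 5/6 = 5/6 chords/bar.
D: 5/2.5 = 2 chords/bar.
Fastest is D at 2 chords/bar.

Passage D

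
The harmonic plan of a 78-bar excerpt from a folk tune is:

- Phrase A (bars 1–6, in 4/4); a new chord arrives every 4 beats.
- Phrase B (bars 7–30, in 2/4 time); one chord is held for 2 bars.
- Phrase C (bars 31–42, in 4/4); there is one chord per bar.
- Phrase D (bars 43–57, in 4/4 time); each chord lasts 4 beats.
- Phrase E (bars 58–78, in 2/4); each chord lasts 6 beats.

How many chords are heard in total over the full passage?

52 chords

A has 24 beats and chords last 4 each, so 6 chords.
B has 48 beats and chords last 4 each, so 12 chords.
C has 48 beats and chords last 4 each, so 12 chords.
D has 60 beats and chords last 4 each, so 15 chords.
E has 42 beats and chords last 6 each, so 7 chords.
Total: 6 + 12 + 12 + 15 + 7 = 52.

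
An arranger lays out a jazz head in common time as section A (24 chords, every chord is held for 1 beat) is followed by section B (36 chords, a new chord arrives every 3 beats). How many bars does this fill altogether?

33 bars

A: 24 × 1 = 24 beats = 6 bars.
B: 36 × 3 = 108 beats = 27 bars.
Total: 6 + 27 = 33 bars.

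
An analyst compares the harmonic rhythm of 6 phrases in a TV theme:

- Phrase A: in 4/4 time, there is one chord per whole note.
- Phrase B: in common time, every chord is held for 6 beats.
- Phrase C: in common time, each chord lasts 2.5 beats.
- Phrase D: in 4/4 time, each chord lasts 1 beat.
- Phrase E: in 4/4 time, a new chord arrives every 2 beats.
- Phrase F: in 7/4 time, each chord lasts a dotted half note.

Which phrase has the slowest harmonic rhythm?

Phrase B

A: 4 beats/bar ÷ 4 beats/chord = 1 chord/bar.
B: 4 beats/bar ÷ 6 beats/chord = 2/3 chords/bar.
C: 4 beats/bar ÷ 2.5 beats/chord = 1.6 chords/bar.
D: 4 beats/bar ÷ 1 beat/chord = 4 chords/bar.
E: 4 beats/bar ÷ 2 beats/chord = 2 chords/bar.
F: 7 beats/bar ÷ 3 beats/chord = 7/3 chords/bar.
Slowest is B at 2/3 chords/bar.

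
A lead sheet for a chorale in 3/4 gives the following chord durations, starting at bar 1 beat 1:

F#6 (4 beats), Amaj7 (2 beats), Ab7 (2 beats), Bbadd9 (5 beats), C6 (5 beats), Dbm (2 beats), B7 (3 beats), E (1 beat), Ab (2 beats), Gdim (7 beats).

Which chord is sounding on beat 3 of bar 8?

E

Beat 3 of bar 8 is beat (8−1)×3 + 3 = 24 overall.
Running totals: F#6 ends at 4, Amaj7 ends at 6, Ab7 ends at 8, Bbadd9 ends at 13, C6 ends at 18, Dbm ends at 20, B7 ends at 23, E ends at 24.
Beat 24 falls within E.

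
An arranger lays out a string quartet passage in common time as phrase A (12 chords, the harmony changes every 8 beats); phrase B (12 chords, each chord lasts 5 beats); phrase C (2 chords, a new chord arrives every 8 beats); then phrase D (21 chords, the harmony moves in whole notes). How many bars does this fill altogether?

A: 12 × 8 = 96 beats = 24 bars.
B: 12 × 5 = 60 beats = 15 bars.
C: 2 × 8 = 16 beats = 4 bars.
D: 21 × 4 = 84 beats = 21 bars.
Total: 24 + 15 + 4 + 21 = 64 bars.

64 bars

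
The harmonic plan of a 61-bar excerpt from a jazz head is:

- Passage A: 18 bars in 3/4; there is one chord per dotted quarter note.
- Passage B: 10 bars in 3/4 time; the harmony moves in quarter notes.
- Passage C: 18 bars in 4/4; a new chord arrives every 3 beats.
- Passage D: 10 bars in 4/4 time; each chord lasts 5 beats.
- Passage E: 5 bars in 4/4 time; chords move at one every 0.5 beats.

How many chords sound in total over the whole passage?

138 chords

A has 54 beats and chords last 1.5 each, so 36 chords.
B has 30 beats and chords last 1 each, so 30 chords.
C has 72 beats and chords last 3 each, so 24 chords.
D has 40 beats and chords last 5 each, so 8 chords.
E has 20 beats and chords last 0.5 each, so 40 chords.
Total: 36 + 30 + 24 + 8 + 40 = 138.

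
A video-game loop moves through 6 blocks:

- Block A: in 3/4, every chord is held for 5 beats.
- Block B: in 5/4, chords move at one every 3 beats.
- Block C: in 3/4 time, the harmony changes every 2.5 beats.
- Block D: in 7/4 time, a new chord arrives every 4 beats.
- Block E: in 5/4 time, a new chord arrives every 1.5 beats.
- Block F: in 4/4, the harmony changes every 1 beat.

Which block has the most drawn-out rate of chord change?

Block A

A: 3/5 = 0.6 chords/bar.
B: 5/3 = 5/3 chords/bar.
C: 3/2.5 = 1.2 chords/bar.
D: 7/4 = 1.75 chords/bar.
E: 5/1.5 = 10/3 chords/bar.
F: 4/1 = 4 chords/bar.
Slowest is A at 0.6 chords/bar.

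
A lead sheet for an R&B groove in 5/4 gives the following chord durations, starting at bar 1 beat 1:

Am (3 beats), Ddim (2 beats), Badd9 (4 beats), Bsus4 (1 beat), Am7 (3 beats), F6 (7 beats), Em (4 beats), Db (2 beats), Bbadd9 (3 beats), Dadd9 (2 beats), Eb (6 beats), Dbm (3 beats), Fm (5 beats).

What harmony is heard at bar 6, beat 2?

Beat 2 of bar 6 is beat (6−1)×5 + 2 = 27 overall.
Running totals: Am ends at 3, Ddim ends at 5, Badd9 ends at 9, Bsus4 ends at 10, Am7 ends at 13, F6 ends at 20, Em ends at 24, Db ends at 26, Bbadd9 ends at 29.
Beat 27 falls within Bbadd9.

Bbadd9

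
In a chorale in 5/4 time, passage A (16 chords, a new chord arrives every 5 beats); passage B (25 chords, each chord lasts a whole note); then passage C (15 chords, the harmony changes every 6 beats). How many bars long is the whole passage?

54 bars

A: 16 × 5 = 80 beats = 16 bars.
B: 25 × 4 = 100 beats = 20 bars.
C: 15 × 6 = 90 beats = 18 bars.
Total: 16 + 20 + 18 = 54 bars.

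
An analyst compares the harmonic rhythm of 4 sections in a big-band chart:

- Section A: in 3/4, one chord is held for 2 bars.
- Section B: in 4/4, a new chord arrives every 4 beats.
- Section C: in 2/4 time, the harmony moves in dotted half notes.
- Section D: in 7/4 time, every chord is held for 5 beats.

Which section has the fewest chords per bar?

Section A

A: 3/6 = 0.5 chords/bar.
B: 4/4 = 1 chord/bar.
C: 2/3 = 2/3 chords/bar.
D: 7/5 = 1.4 chords/bar.
Slowest is A at 0.5 chords/bar.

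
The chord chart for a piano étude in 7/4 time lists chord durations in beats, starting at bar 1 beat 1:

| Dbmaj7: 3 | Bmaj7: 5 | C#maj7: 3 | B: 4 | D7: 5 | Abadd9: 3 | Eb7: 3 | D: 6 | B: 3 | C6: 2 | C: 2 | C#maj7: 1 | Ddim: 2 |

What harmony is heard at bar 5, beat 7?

B

Beat 7 of bar 5 is beat (5−1)×7 + 7 = 35 overall.
Running totals: Dbmaj7 ends at 3, Bmaj7 ends at 8, C#maj7 ends at 11, B ends at 15, D7 ends at 20, Abadd9 ends at 23, Eb7 ends at 26, D ends at 32, B ends at 35.
Beat 35 falls within B.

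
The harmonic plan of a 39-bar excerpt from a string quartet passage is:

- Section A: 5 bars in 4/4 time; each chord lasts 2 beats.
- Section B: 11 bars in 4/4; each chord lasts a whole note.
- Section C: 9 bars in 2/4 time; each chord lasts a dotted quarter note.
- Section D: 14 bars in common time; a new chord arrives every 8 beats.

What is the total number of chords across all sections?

A has 20 beats and chords last 2 each, so 10 chords.
B has 44 beats and chords last 4 each, so 11 chords.
C has 18 beats and chords last 1.5 each, so 12 chords.
D has 56 beats and chords last 8 each, so 7 chords.
Total: 10 + 11 + 12 + 7 = 40.

40 chords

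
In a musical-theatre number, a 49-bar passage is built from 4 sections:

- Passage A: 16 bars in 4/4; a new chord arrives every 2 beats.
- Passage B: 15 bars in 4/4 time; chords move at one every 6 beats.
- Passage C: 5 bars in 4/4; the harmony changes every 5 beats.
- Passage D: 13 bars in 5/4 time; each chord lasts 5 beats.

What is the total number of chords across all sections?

59 chords

A: 16·4 = 64 beats, 64/2 = 32 chords.
B: 15·4 = 60 beats, 60/6 = 10 chords.
C: 5·4 = 20 beats, 20/5 = 4 chords.
D: 13·5 = 65 beats, 65/5 = 13 chords.
Total: 32 + 10 + 4 + 13 = 59.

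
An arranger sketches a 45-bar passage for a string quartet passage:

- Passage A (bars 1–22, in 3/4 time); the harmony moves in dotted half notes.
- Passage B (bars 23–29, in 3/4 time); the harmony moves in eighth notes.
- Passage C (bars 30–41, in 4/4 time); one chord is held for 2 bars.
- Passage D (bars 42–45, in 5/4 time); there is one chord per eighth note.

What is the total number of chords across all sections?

110 chords

A: 22 bars × 3 beats = 66 beats; 3 beats/chord → 22 chords.
B: 7 bars × 3 beats = 21 beats; 0.5 beats/chord → 42 chords.
C: 12 bars × 4 beats = 48 beats; 8 beats/chord → 6 chords.
D: 4 bars × 5 beats = 20 beats; 0.5 beats/chord → 40 chords.
Total: 22 + 42 + 6 + 40 = 110.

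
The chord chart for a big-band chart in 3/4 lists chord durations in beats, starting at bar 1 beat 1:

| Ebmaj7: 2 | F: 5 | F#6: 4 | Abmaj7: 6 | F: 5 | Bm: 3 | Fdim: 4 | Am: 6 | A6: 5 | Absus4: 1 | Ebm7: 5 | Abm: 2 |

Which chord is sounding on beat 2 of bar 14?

Absus4

Beat 2 of bar 14 is beat (14−1)×3 + 2 = 41 overall.
Running totals: Ebmaj7 ends at 2, F ends at 7, F#6 ends at 11, Abmaj7 ends at 17, F ends at 22, Bm ends at 25, Fdim ends at 29, Am ends at 35, A6 ends at 40, Absus4 ends at 41.
Beat 41 falls within Absus4.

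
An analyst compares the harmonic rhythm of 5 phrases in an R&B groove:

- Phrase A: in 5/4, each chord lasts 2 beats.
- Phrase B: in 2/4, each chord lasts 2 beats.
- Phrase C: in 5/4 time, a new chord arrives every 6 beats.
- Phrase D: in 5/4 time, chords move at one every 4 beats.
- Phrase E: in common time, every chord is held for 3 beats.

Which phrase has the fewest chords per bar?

Phrase C

A: 5 beats/bar ÷ 2 beats/chord = 2.5 chords/bar.
B: 2 beats/bar ÷ 2 beats/chord = 1 chord/bar.
C: 5 beats/bar ÷ 6 beats/chord = 5/6 chords/bar.
D: 5 beats/bar ÷ 4 beats/chord = 1.25 chords/bar.
E: 4 beats/bar ÷ 3 beats/chord = 4/3 chords/bar.
Slowest is C at 5/6 chords/bar.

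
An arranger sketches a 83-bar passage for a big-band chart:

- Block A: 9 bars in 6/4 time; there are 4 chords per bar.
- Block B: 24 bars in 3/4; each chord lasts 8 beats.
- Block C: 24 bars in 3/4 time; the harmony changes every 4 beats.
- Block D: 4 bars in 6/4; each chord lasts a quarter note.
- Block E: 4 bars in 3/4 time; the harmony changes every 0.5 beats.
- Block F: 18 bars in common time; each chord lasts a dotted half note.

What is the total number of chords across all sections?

135 chords

A: 9·6 = 54 beats, 54/1.5 = 36 chords.
B: 24·3 = 72 beats, 72/8 = 9 chords.
C: 24·3 = 72 beats, 72/4 = 18 chords.
D: 4·6 = 24 beats, 24/1 = 24 chords.
E: 4·3 = 12 beats, 12/0.5 = 24 chords.
F: 18·4 = 72 beats, 72/3 = 24 chords.
Total: 36 + 9 + 18 + 24 + 24 + 24 = 135.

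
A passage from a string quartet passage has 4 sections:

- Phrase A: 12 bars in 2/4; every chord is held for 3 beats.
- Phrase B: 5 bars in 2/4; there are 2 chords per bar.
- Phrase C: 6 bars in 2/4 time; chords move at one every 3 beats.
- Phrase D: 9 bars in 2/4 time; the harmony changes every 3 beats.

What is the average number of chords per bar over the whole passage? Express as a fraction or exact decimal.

A: 12 × 2 = 24 beats ÷ 3 = 8 chords.
B: 5 × 2 = 10 beats ÷ 1 = 10 chords.
C: 6 × 2 = 12 beats ÷ 3 = 4 chords.
D: 9 × 2 = 18 beats ÷ 3 = 6 chords.
Overall: 28 chords over 32 bars → 28/32 = 0.875 chords per bar.

0.875 chords per bar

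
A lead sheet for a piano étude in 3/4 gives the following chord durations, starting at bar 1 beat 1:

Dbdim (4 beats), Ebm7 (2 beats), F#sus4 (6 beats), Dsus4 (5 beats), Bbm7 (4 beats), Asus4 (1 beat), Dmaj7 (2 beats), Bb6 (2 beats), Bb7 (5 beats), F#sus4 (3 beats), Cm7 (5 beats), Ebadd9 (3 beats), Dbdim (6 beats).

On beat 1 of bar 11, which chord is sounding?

Beat 1 of bar 11 is beat (11−1)×3 + 1 = 31 overall.
Running totals: Dbdim ends at 4, Ebm7 ends at 6, F#sus4 ends at 12, Dsus4 ends at 17, Bbm7 ends at 21, Asus4 ends at 22, Dmaj7 ends at 24, Bb6 ends at 26, Bb7 ends at 31.
Beat 31 falls within Bb7.

Bb7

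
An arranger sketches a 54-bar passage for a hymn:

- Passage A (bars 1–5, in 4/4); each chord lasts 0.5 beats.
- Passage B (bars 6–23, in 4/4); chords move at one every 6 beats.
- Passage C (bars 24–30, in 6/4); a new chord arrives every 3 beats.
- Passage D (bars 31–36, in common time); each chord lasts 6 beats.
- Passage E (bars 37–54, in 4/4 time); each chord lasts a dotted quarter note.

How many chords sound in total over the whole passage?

A has 20 beats and chords last 0.5 each, so 40 chords.
B has 72 beats and chords last 6 each, so 12 chords.
C has 42 beats and chords last 3 each, so 14 chords.
D has 24 beats and chords last 6 each, so 4 chords.
E has 72 beats and chords last 1.5 each, so 48 chords.
Total: 40 + 12 + 14 + 4 + 48 = 118.

118 chords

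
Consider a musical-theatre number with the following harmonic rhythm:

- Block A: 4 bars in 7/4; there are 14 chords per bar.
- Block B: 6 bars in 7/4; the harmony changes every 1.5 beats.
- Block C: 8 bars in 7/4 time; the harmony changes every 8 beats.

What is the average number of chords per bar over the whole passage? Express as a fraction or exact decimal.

91/18 chords per bar

A: 4 × 7 = 28 beats ÷ 0.5 = 56 chords.
B: 6 × 7 = 42 beats ÷ 1.5 = 28 chords.
C: 8 × 7 = 56 beats ÷ 8 = 7 chords.
Overall: 91 chords over 18 bars → 91/18 = 91/18 chords per bar.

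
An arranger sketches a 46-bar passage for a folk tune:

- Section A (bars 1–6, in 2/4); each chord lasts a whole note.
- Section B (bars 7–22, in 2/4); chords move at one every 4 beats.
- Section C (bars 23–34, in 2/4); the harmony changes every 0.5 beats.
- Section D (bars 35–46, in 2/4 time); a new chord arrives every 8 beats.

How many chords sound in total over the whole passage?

62 chords

A: 6·2 = 12 beats, 12/4 = 3 chords.
B: 16·2 = 32 beats, 32/4 = 8 chords.
C: 12·2 = 24 beats, 24/0.5 = 48 chords.
D: 12·2 = 24 beats, 24/8 = 3 chords.
Total: 3 + 8 + 48 + 3 = 62.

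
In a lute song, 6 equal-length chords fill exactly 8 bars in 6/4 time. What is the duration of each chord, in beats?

8 beats

8 bars × 6 beats/bar = 48 beats total.
48 beats ÷ 6 chords = 8 beats per chord.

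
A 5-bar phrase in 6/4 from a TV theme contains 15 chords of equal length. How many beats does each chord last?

2 beats

5 bars × 6 beats/bar = 30 beats total.
30 beats ÷ 15 chords = 2 beats per chord.
(That is a half note.)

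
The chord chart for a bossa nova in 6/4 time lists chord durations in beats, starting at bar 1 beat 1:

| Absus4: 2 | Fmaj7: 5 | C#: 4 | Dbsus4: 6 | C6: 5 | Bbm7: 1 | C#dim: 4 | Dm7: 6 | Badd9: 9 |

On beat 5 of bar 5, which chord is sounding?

Dm7

Beat 5 of bar 5 is beat (5−1)×6 + 5 = 29 overall.
Running totals: Absus4 ends at 2, Fmaj7 ends at 7, C# ends at 11, Dbsus4 ends at 17, C6 ends at 22, Bbm7 ends at 23, C#dim ends at 27, Dm7 ends at 33.
Beat 29 falls within Dm7.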